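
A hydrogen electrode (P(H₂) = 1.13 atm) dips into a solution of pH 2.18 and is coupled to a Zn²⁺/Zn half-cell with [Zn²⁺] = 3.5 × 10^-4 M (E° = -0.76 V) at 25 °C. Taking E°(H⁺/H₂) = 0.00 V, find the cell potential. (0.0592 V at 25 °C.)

0.73 V

The hydrogen couple is the cathode, so E°_cell = 0.76 V; n = 2.
[H⁺] = 10^(−2.18) = 0.0066 M, and Q = [Zn²⁺]·P(H₂) / [H⁺]^2 = 9.06.
E = E° − (0.0592/2) log Q = 0.76 − (0.0592/2)(0.957) = 0.732 V.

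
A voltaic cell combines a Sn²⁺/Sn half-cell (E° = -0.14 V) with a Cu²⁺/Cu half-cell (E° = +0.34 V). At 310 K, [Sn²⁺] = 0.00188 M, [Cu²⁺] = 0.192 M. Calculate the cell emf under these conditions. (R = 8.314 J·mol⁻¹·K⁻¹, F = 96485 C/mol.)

0.542 V

The Cu²⁺/Cu couple has the higher reduction potential and acts as the cathode, so E°_cell = +0.34 − (-0.14) = 0.48 V.
Balancing electrons gives n = 2; the reaction quotient is Q = [Sn²⁺]/[Cu²⁺] = 0.00979.
E = E° − (RT/nF) ln Q = 0.48 − (8.314×310)/(2×96485) × (-4.626) = 0.480 + 0.062 = 0.542 V.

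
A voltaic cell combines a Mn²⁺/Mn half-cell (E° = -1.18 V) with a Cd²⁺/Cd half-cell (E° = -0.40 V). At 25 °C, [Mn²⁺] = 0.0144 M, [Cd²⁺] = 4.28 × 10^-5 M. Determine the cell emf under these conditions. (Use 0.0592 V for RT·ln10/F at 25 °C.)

0.705 V

The Cd²⁺/Cd couple has the higher reduction potential and acts as the cathode, so E°_cell = -0.40 − (-1.18) = 0.78 V.
Balancing electrons gives n = 2; the reaction quotient is Q = [Mn²⁺]/[Cd²⁺] = 336.
At 25 °C, E = E° − (0.0592/n) log Q = 0.78 − (0.0592/2)(2.527) = 0.780 − 0.075 = 0.705 V.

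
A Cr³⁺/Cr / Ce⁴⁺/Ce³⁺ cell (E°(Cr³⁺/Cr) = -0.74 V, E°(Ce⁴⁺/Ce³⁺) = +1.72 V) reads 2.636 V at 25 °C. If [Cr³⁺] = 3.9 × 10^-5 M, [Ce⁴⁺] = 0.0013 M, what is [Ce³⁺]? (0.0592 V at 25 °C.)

From the Nernst equation, log Q = n(E° − E)/0.0592 = 3(2.46 − 2.636)/0.0592 = -8.919, so Q = 1.21 × 10^-9.
With Q = [Cr³⁺]·[Ce³⁺]^3/[Ce⁴⁺]^3 and the known concentrations, [Ce³⁺]^3 in the numerator gives [Ce³⁺] = 4.1 × 10^-5 M.

4.1 × 10^-5 M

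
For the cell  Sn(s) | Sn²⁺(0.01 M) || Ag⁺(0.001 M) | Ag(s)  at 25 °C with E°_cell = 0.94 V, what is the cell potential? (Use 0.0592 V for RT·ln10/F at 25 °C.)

Balancing electrons gives n = 2; the reaction quotient is Q = [Sn²⁺]/[Ag⁺]^2 = 1 × 10^4.
At 25 °C, E = E° − (0.0592/n) log Q = 0.94 − (0.0592/2)(4.000) = 0.940 − 0.118 = 0.822 V.

0.822 V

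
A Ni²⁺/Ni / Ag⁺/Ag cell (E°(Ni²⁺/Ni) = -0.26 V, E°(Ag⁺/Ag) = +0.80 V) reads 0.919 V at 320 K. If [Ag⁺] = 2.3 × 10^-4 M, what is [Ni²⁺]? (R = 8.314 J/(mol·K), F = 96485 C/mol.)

0.0015 M

From the Nernst equation, ln Q = nF(E° − E)/RT = 2×96485×(1.06 − 0.919)/(8.314×320) = 10.227, so Q = 2.76 × 10^4.
With Q = [Ni²⁺]/[Ag⁺]^2 and the known concentrations, [Ni²⁺] in the numerator gives [Ni²⁺] = 0.0015 M.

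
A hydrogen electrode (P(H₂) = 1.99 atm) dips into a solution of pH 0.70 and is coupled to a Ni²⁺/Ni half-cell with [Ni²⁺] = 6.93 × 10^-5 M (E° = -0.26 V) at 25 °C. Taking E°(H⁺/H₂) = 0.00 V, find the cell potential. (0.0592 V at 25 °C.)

The hydrogen couple is the cathode, so E°_cell = 0.26 V; n = 2.
[H⁺] = 10^(−0.70) = 0.20 M, and Q = [Ni²⁺]·P(H₂) / [H⁺]^2 = 0.00346.
E = E° − (0.0592/2) log Q = 0.26 − (0.0592/2)(-2.460) = 0.333 V.

0.33 V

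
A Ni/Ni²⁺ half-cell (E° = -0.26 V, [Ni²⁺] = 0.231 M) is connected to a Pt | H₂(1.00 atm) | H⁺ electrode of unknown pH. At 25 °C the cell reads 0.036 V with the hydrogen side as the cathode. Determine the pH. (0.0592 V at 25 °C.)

pH = 4.10

E°_cell = 0.26 V and n = 2.
log Q = n(E° − E)/0.0592 = 2×(0.26 − 0.036)/0.0592 = 7.568.
With Q = [Ni²⁺]·P(H₂) / [H⁺]^2, solving for [H⁺] gives log[H⁺] = -4.102, so pH = 4.10.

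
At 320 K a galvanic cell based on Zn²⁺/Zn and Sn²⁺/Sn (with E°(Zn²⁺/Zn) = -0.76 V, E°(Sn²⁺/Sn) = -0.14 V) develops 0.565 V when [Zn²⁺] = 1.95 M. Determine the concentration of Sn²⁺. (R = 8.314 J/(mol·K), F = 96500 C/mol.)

0.036 M

From the Nernst equation, ln Q = nF(E° − E)/RT = 2×96500×(0.62 − 0.565)/(8.314×320) = 3.990, so Q = 54.0.
With Q = [Zn²⁺]/[Sn²⁺] and the known concentrations, [Sn²⁺] in the denominator gives [Sn²⁺] = 0.036 M.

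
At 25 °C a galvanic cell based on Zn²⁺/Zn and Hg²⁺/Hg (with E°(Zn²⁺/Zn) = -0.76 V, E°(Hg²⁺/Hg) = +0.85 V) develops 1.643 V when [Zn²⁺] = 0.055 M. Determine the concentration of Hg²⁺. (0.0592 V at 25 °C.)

0.72 M

From the Nernst equation, log Q = n(E° − E)/0.0592 = 2(1.61 − 1.643)/0.0592 = -1.115, so Q = 0.0768.
With Q = [Zn²⁺]/[Hg²⁺] and the known concentrations, [Hg²⁺] in the denominator gives [Hg²⁺] = 0.72 M.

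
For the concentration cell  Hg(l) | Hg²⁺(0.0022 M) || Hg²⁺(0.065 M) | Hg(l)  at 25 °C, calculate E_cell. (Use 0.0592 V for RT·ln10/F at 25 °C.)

0.044 V

Both half-cells are Hg²⁺/Hg, so E°_cell = 0. The concentrated side is the cathode; the cell reaction moves Hg²⁺ from high to low concentration with n = 2.
Q = [Hg²⁺]_dilute/[Hg²⁺]_conc = 0.0022/0.065 = 0.0338.
E = 0 − (0.0592/2) log Q = −(0.0592/2)(-1.470) = 0.0435 V.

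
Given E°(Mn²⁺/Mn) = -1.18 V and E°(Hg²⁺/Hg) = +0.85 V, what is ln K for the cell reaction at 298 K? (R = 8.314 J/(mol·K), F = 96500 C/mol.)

E°_cell = +0.85 − (-1.18) = 2.03 V, with n = 2 electrons transferred.
At equilibrium E = 0, so the Nernst equation gives ln K = nFE°/RT = (2)(96500)(2.03)/((8.314)(298)) = 158.13.

ln K = 158.1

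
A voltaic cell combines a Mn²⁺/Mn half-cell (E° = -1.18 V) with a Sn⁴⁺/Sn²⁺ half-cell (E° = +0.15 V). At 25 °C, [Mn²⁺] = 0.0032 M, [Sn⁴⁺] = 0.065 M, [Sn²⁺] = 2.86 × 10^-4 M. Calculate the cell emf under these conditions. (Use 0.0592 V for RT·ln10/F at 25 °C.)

The Sn⁴⁺/Sn²⁺ couple has the higher reduction potential and acts as the cathode, so E°_cell = +0.15 − (-1.18) = 1.33 V.
Balancing electrons gives n = 2; the reaction quotient is Q = [Mn²⁺]·[Sn²⁺]/[Sn⁴⁺] = 1.41 × 10^-5.
At 25 °C, E = E° − (0.0592/n) log Q = 1.33 − (0.0592/2)(-4.851) = 1.330 + 0.144 = 1.474 V.

1.47 V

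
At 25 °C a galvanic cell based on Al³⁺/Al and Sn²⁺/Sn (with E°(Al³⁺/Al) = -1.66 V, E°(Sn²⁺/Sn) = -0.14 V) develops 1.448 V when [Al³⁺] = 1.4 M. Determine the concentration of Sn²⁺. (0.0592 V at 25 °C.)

0.0046 M

From the Nernst equation, log Q = n(E° − E)/0.0592 = 6(1.52 − 1.448)/0.0592 = 7.297, so Q = 1.98 × 10^7.
With Q = [Al³⁺]^2/[Sn²⁺]^3 and the known concentrations, [Sn²⁺]^3 in the denominator gives [Sn²⁺] = 0.0046 M.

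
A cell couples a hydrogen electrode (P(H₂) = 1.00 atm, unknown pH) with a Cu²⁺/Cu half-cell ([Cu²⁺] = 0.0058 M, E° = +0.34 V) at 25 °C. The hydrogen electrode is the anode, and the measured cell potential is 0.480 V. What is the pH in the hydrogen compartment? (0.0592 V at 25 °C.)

E°_cell = 0.34 V and n = 2.
log Q = n(E° − E)/0.0592 = 2×(0.34 − 0.480)/0.0592 = -4.730.
With Q = [H⁺]^2 / ([Cu²⁺]·P(H₂)), solving for [H⁺] gives log[H⁺] = -3.483, so pH = 3.48.

pH = 3.48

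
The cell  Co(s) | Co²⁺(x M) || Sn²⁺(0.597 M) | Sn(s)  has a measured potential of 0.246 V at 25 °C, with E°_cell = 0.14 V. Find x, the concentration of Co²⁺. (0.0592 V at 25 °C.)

1.6 × 10^-4 M

From the Nernst equation, log Q = n(E° − E)/0.0592 = 2(0.14 − 0.246)/0.0592 = -3.581, so Q = 2.62 × 10^-4.
With Q = [Co²⁺]/[Sn²⁺] and the known concentrations, [Co²⁺] in the numerator gives [Co²⁺] = 1.6 × 10^-4 M.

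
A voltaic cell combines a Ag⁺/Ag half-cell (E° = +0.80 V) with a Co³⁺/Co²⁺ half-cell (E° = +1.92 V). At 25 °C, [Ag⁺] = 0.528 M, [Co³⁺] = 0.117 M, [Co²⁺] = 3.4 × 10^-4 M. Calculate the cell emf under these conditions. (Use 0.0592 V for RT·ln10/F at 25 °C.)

The Co³⁺/Co²⁺ couple has the higher reduction potential and acts as the cathode, so E°_cell = +1.92 − (+0.80) = 1.12 V.
Balancing electrons gives n = 1; the reaction quotient is Q = [Ag⁺]·[Co²⁺]/[Co³⁺] = 0.00153.
At 25 °C, E = E° − (0.0592/n) log Q = 1.12 − (0.0592/1)(-2.814) = 1.120 + 0.167 = 1.287 V.

1.29 V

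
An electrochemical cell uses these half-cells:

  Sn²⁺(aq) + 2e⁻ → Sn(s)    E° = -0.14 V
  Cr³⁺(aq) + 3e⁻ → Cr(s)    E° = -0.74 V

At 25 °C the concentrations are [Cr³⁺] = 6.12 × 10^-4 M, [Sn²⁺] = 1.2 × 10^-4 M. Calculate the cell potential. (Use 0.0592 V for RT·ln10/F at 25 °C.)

0.547 V

The Sn²⁺/Sn couple has the higher reduction potential and acts as the cathode, so E°_cell = -0.14 − (-0.74) = 0.60 V.
Balancing electrons gives n = 6; the reaction quotient is Q = [Cr³⁺]^2/[Sn²⁺]^3 = 2.17 × 10^5.
At 25 °C, E = E° − (0.0592/n) log Q = 0.60 − (0.0592/6)(5.336) = 0.600 − 0.053 = 0.547 V.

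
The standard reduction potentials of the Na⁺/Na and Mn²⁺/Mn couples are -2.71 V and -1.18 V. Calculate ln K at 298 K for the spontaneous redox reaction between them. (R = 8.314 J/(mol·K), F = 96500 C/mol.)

ln K = 119.2

E°_cell = -1.18 − (-2.71) = 1.53 V, with n = 2 electrons transferred.
At equilibrium E = 0, so the Nernst equation gives ln K = nFE°/RT = (2)(96500)(1.53)/((8.314)(298)) = 119.19.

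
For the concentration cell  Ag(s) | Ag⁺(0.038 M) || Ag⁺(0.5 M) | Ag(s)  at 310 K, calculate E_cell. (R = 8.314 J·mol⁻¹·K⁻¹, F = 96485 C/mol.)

0.069 V

Both half-cells are Ag⁺/Ag, so E°_cell = 0. The concentrated side is the cathode; the cell reaction moves Ag⁺ from high to low concentration with n = 1.
Q = [Ag⁺]_dilute/[Ag⁺]_conc = 0.038/0.5 = 0.0760.
E = 0 − (RT/nF) ln Q = −((8.314×310)/(1×96485))(-2.577) = 0.0688 V.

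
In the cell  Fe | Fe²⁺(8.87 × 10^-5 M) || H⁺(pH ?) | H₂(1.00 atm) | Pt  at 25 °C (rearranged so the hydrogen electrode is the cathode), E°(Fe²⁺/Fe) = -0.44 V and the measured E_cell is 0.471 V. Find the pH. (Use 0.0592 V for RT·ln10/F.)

pH = 1.50

E°_cell = 0.44 V and n = 2.
log Q = n(E° − E)/0.0592 = 2×(0.44 − 0.471)/0.0592 = -1.047.
With Q = [Fe²⁺]·P(H₂) / [H⁺]^2, solving for [H⁺] gives log[H⁺] = -1.502, so pH = 1.50.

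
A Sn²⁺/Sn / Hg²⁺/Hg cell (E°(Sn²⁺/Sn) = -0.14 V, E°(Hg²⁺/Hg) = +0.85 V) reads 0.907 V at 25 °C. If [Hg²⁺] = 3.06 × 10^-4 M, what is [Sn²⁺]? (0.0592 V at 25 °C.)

0.19 M

From the Nernst equation, log Q = n(E° − E)/0.0592 = 2(0.99 − 0.907)/0.0592 = 2.804, so Q = 637.
With Q = [Sn²⁺]/[Hg²⁺] and the known concentrations, [Sn²⁺] in the numerator gives [Sn²⁺] = 0.19 M.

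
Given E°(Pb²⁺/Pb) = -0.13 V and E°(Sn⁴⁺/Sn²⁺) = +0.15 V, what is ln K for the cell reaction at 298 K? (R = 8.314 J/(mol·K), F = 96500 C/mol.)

E°_cell = +0.15 − (-0.13) = 0.28 V, with n = 2 electrons transferred.
At equilibrium E = 0, so the Nernst equation gives ln K = nFE°/RT = (2)(96500)(0.28)/((8.314)(298)) = 21.81.

ln K = 21.8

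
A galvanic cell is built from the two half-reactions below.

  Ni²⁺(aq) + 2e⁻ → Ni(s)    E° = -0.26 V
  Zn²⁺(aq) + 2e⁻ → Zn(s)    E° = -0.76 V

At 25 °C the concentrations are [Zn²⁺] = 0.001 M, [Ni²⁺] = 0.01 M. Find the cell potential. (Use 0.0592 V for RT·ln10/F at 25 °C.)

0.530 V

The Ni²⁺/Ni couple has the higher reduction potential and acts as the cathode, so E°_cell = -0.26 − (-0.76) = 0.50 V.
Balancing electrons gives n = 2; the reaction quotient is Q = [Zn²⁺]/[Ni²⁺] = 0.100.
At 25 °C, E = E° − (0.0592/n) log Q = 0.50 − (0.0592/2)(-1.000) = 0.500 + 0.030 = 0.530 V.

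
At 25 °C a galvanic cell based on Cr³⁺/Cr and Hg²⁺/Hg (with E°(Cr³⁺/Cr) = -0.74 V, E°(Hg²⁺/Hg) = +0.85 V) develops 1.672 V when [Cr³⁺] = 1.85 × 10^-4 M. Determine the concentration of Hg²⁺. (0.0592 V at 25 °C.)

From the Nernst equation, log Q = n(E° − E)/0.0592 = 6(1.59 − 1.672)/0.0592 = -8.311, so Q = 4.89 × 10^-9.
With Q = [Cr³⁺]^2/[Hg²⁺]^3 and the known concentrations, [Hg²⁺]^3 in the denominator gives [Hg²⁺] = 1.9 M.

1.9 M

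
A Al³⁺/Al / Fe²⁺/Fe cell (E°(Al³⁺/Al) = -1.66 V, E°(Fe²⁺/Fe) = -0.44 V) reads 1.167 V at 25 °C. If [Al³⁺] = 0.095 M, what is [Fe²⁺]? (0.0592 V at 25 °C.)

0.0034 M

From the Nernst equation, log Q = n(E° − E)/0.0592 = 6(1.22 − 1.167)/0.0592 = 5.372, so Q = 2.35 × 10^5.
With Q = [Al³⁺]^2/[Fe²⁺]^3 and the known concentrations, [Fe²⁺]^3 in the denominator gives [Fe²⁺] = 0.0034 M.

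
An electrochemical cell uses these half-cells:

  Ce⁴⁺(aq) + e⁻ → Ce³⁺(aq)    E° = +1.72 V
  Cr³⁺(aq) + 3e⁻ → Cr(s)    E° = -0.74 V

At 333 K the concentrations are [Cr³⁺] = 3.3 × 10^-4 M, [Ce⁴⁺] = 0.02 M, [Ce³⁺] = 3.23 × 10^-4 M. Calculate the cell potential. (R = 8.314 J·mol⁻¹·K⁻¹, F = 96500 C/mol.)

2.66 V

The Ce⁴⁺/Ce³⁺ couple has the higher reduction potential and acts as the cathode, so E°_cell = +1.72 − (-0.74) = 2.46 V.
Balancing electrons gives n = 3; the reaction quotient is Q = [Cr³⁺]·[Ce³⁺]^3/[Ce⁴⁺]^3 = 1.39 × 10^-9.
E = E° − (RT/nF) ln Q = 2.46 − (8.314×333)/(3×96500) × (-20.394) = 2.460 + 0.195 = 2.655 V.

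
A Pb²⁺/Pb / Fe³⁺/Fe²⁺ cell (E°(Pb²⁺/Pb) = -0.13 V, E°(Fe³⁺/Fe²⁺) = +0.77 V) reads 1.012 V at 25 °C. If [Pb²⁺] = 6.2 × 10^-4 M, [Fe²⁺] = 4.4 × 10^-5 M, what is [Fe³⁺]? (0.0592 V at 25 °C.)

8.5 × 10^-5 M

From the Nernst equation, log Q = n(E° − E)/0.0592 = 2(0.90 − 1.012)/0.0592 = -3.784, so Q = 1.65 × 10^-4.
With Q = [Pb²⁺]·[Fe²⁺]^2/[Fe³⁺]^2 and the known concentrations, [Fe³⁺]^2 in the denominator gives [Fe³⁺] = 8.5 × 10^-5 M.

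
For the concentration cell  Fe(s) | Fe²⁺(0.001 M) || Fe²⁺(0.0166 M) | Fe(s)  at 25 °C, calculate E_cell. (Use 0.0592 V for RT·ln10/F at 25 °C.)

0.036 V

Both half-cells are Fe²⁺/Fe, so E°_cell = 0. The concentrated side is the cathode; the cell reaction moves Fe²⁺ from high to low concentration with n = 2.
Q = [Fe²⁺]_dilute/[Fe²⁺]_conc = 0.001/0.0166 = 0.0602.
E = 0 − (0.0592/2) log Q = −(0.0592/2)(-1.220) = 0.0361 V.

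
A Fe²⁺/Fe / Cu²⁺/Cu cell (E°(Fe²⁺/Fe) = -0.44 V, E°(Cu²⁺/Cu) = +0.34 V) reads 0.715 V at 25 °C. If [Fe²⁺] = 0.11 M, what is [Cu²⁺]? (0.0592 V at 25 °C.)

From the Nernst equation, log Q = n(E° − E)/0.0592 = 2(0.78 − 0.715)/0.0592 = 2.196, so Q = 157.
With Q = [Fe²⁺]/[Cu²⁺] and the known concentrations, [Cu²⁺] in the denominator gives [Cu²⁺] = 7 × 10^-4 M.

7 × 10^-4 M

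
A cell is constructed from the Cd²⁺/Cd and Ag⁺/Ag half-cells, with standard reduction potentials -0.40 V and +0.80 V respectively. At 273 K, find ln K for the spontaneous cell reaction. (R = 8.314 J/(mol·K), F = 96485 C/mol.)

E°_cell = +0.80 − (-0.40) = 1.20 V, with n = 2 electrons transferred.
At equilibrium E = 0, so the Nernst equation gives ln K = nFE°/RT = (2)(96485)(1.20)/((8.314)(273)) = 102.02.

ln K = 102.0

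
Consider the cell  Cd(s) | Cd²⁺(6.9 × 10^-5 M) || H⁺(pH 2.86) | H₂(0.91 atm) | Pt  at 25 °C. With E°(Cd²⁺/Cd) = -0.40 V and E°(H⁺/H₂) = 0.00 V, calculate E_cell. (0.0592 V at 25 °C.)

The hydrogen couple is the cathode, so E°_cell = 0.40 V; n = 2.
[H⁺] = 10^(−2.86) = 0.0014 M, and Q = [Cd²⁺]·P(H₂) / [H⁺]^2 = 33.0.
E = E° − (0.0592/2) log Q = 0.40 − (0.0592/2)(1.518) = 0.355 V.

0.36 V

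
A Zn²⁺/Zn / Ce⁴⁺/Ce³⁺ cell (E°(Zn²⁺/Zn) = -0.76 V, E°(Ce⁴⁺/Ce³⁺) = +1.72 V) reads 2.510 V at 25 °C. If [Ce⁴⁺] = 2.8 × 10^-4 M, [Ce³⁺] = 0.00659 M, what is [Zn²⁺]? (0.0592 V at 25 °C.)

From the Nernst equation, log Q = n(E° − E)/0.0592 = 2(2.48 − 2.510)/0.0592 = -1.014, so Q = 0.0969.
With Q = [Zn²⁺]·[Ce³⁺]^2/[Ce⁴⁺]^2 and the known concentrations, [Zn²⁺] in the numerator gives [Zn²⁺] = 1.7 × 10^-4 M.

1.7 × 10^-4 M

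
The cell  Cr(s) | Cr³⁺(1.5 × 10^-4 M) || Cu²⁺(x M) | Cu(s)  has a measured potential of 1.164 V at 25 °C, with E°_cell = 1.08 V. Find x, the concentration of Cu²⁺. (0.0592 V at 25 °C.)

From the Nernst equation, log Q = n(E° − E)/0.0592 = 6(1.08 − 1.164)/0.0592 = -8.514, so Q = 3.07 × 10^-9.
With Q = [Cr³⁺]^2/[Cu²⁺]^3 and the known concentrations, [Cu²⁺]^3 in the denominator gives [Cu²⁺] = 1.9 M.

1.9 M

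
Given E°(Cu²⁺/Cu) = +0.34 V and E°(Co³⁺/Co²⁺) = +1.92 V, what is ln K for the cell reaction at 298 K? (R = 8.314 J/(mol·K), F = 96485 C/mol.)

E°_cell = +1.92 − (+0.34) = 1.58 V, with n = 2 electrons transferred.
At equilibrium E = 0, so the Nernst equation gives ln K = nFE°/RT = (2)(96485)(1.58)/((8.314)(298)) = 123.06.

ln K = 123.1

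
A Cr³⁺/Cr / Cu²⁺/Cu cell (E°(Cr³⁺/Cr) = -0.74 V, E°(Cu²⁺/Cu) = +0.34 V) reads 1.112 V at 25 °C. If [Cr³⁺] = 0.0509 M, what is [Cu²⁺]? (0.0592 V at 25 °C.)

1.7 M

From the Nernst equation, log Q = n(E° − E)/0.0592 = 6(1.08 − 1.112)/0.0592 = -3.243, so Q = 5.71 × 10^-4.
With Q = [Cr³⁺]^2/[Cu²⁺]^3 and the known concentrations, [Cu²⁺]^3 in the denominator gives [Cu²⁺] = 1.7 M.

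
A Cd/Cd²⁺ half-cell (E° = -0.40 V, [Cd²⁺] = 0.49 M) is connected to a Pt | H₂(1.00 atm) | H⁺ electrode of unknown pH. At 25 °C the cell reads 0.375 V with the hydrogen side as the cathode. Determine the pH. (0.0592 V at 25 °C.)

pH = 0.58

E°_cell = 0.40 V and n = 2.
log Q = n(E° − E)/0.0592 = 2×(0.40 − 0.375)/0.0592 = 0.845.
With Q = [Cd²⁺]·P(H₂) / [H⁺]^2, solving for [H⁺] gives log[H⁺] = -0.577, so pH = 0.58.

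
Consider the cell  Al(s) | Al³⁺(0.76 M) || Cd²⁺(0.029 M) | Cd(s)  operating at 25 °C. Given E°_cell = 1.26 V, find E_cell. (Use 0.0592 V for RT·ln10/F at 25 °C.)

1.22 V

Balancing electrons gives n = 6; the reaction quotient is Q = [Al³⁺]^2/[Cd²⁺]^3 = 2.37 × 10^4.
At 25 °C, E = E° − (0.0592/n) log Q = 1.26 − (0.0592/6)(4.374) = 1.260 − 0.043 = 1.217 V.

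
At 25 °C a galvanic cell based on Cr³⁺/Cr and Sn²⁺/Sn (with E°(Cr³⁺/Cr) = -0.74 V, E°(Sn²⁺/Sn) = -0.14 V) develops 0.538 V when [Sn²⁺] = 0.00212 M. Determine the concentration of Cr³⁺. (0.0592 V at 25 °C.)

0.14 M

From the Nernst equation, log Q = n(E° − E)/0.0592 = 6(0.60 − 0.538)/0.0592 = 6.284, so Q = 1.92 × 10^6.
With Q = [Cr³⁺]^2/[Sn²⁺]^3 and the known concentrations, [Cr³⁺]^2 in the numerator gives [Cr³⁺] = 0.14 M.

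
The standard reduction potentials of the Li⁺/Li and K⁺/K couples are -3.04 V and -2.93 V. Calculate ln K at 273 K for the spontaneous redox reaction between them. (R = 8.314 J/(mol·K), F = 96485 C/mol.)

ln K = 4.7

E°_cell = -2.93 − (-3.04) = 0.11 V, with n = 1 electron transferred.
At equilibrium E = 0, so the Nernst equation gives ln K = nFE°/RT = (1)(96485)(0.11)/((8.314)(273)) = 4.68.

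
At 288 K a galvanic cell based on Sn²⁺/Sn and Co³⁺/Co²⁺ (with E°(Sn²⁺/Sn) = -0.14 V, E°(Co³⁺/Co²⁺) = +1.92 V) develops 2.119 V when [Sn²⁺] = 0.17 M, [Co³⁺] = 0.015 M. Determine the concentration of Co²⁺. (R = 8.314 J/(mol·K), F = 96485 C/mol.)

From the Nernst equation, ln Q = nF(E° − E)/RT = 2×96485×(2.06 − 2.119)/(8.314×288) = -4.755, so Q = 0.00861.
With Q = [Sn²⁺]·[Co²⁺]^2/[Co³⁺]^2 and the known concentrations, [Co²⁺]^2 in the numerator gives [Co²⁺] = 0.0034 M.

0.0034 M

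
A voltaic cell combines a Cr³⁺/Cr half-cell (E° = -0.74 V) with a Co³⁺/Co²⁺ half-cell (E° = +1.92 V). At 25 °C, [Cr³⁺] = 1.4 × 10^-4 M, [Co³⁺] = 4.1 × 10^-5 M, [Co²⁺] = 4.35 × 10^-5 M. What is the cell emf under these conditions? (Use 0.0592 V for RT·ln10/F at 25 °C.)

2.73 V

The Co³⁺/Co²⁺ couple has the higher reduction potential and acts as the cathode, so E°_cell = +1.92 − (-0.74) = 2.66 V.
Balancing electrons gives n = 3; the reaction quotient is Q = [Cr³⁺]·[Co²⁺]^3/[Co³⁺]^3 = 1.67 × 10^-4.
At 25 °C, E = E° − (0.0592/n) log Q = 2.66 − (0.0592/3)(-3.777) = 2.660 + 0.075 = 2.735 V.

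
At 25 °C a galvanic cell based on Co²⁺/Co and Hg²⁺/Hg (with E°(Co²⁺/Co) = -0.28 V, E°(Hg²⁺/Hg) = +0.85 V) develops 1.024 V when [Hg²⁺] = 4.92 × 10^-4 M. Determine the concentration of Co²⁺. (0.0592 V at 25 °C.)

From the Nernst equation, log Q = n(E° − E)/0.0592 = 2(1.13 − 1.024)/0.0592 = 3.581, so Q = 3810.
With Q = [Co²⁺]/[Hg²⁺] and the known concentrations, [Co²⁺] in the numerator gives [Co²⁺] = 1.9 M.

1.9 M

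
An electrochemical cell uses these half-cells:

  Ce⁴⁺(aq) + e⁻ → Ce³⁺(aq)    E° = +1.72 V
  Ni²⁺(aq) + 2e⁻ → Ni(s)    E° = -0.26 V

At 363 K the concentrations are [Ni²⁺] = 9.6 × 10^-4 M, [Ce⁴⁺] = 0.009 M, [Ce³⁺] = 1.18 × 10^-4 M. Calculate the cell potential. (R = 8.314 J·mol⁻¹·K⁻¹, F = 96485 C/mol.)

The Ce⁴⁺/Ce³⁺ couple has the higher reduction potential and acts as the cathode, so E°_cell = +1.72 − (-0.26) = 1.98 V.
Balancing electrons gives n = 2; the reaction quotient is Q = [Ni²⁺]·[Ce³⁺]^2/[Ce⁴⁺]^2 = 1.65 × 10^-7.
E = E° − (RT/nF) ln Q = 1.98 − (8.314×363)/(2×96485) × (-15.617) = 1.980 + 0.244 = 2.224 V.

2.22 V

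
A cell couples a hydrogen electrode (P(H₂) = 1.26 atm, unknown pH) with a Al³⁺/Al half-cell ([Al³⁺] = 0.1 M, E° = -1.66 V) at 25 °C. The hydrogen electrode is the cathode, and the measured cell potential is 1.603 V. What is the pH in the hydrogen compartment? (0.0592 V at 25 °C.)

E°_cell = 1.66 V and n = 6.
log Q = n(E° − E)/0.0592 = 6×(1.66 − 1.603)/0.0592 = 5.777.
With Q = [Al³⁺]^2·P(H₂)^3 / [H⁺]^6, solving for [H⁺] gives log[H⁺] = -1.246, so pH = 1.25.

pH = 1.25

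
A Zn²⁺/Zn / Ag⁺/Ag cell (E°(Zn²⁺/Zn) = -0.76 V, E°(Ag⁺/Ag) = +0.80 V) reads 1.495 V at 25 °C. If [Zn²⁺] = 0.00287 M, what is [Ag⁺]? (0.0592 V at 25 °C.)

0.0043 M

From the Nernst equation, log Q = n(E° − E)/0.0592 = 2(1.56 − 1.495)/0.0592 = 2.196, so Q = 157.
With Q = [Zn²⁺]/[Ag⁺]^2 and the known concentrations, [Ag⁺]^2 in the denominator gives [Ag⁺] = 0.0043 M.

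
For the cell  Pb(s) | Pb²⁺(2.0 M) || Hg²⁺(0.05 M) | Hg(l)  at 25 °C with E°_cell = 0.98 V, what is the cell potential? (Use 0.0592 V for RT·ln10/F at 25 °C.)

0.933 V

Balancing electrons gives n = 2; the reaction quotient is Q = [Pb²⁺]/[Hg²⁺] = 40.0.
At 25 °C, E = E° − (0.0592/n) log Q = 0.98 − (0.0592/2)(1.602) = 0.980 − 0.047 = 0.933 V.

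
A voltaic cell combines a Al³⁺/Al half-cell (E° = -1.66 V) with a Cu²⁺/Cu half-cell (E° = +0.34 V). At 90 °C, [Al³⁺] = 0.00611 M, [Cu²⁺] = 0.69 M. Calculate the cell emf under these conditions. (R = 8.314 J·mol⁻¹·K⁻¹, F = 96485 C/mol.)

The Cu²⁺/Cu couple has the higher reduction potential and acts as the cathode, so E°_cell = +0.34 − (-1.66) = 2.00 V.
Balancing electrons gives n = 6; the reaction quotient is Q = [Al³⁺]^2/[Cu²⁺]^3 = 1.14 × 10^-4.
E = E° − (RT/nF) ln Q = 2.00 − (8.314×363)/(6×96485) × (-9.082) = 2.000 + 0.047 = 2.047 V.

2.05 V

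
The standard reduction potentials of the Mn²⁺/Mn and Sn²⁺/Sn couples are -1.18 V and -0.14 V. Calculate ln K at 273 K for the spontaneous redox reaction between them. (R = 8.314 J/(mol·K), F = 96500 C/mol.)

ln K = 88.4

E°_cell = -0.14 − (-1.18) = 1.04 V, with n = 2 electrons transferred.
At equilibrium E = 0, so the Nernst equation gives ln K = nFE°/RT = (2)(96500)(1.04)/((8.314)(273)) = 88.43.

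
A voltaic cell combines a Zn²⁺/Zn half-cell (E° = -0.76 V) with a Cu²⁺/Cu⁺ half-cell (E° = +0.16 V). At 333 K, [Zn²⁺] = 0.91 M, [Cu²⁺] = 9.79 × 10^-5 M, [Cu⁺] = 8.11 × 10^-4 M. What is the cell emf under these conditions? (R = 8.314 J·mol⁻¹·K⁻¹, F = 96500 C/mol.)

The Cu²⁺/Cu⁺ couple has the higher reduction potential and acts as the cathode, so E°_cell = +0.16 − (-0.76) = 0.92 V.
Balancing electrons gives n = 2; the reaction quotient is Q = [Zn²⁺]·[Cu⁺]^2/[Cu²⁺]^2 = 62.4.
E = E° − (RT/nF) ln Q = 0.92 − (8.314×333)/(2×96500) × (4.134) = 0.920 − 0.059 = 0.861 V.

0.861 V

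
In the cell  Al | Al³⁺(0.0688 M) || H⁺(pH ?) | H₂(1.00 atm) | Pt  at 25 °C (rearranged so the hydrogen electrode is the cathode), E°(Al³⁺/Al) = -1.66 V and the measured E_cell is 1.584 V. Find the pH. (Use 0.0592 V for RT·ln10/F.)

E°_cell = 1.66 V and n = 6.
log Q = n(E° − E)/0.0592 = 6×(1.66 − 1.584)/0.0592 = 7.703.
With Q = [Al³⁺]^2·P(H₂)^3 / [H⁺]^6, solving for [H⁺] gives log[H⁺] = -1.671, so pH = 1.67.

pH = 1.67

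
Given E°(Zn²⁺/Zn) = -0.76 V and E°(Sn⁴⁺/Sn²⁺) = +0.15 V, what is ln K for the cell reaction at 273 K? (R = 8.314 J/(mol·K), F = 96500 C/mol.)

E°_cell = +0.15 − (-0.76) = 0.91 V, with n = 2 electrons transferred.
At equilibrium E = 0, so the Nernst equation gives ln K = nFE°/RT = (2)(96500)(0.91)/((8.314)(273)) = 77.38.

ln K = 77.4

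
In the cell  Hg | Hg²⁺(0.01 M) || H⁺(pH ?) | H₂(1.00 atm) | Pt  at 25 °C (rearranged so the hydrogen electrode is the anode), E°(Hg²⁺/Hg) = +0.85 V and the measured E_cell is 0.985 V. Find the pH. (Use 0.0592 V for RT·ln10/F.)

E°_cell = 0.85 V and n = 2.
log Q = n(E° − E)/0.0592 = 2×(0.85 − 0.985)/0.0592 = -4.561.
With Q = [H⁺]^2 / ([Hg²⁺]·P(H₂)), solving for [H⁺] gives log[H⁺] = -3.280, so pH = 3.28.

pH = 3.28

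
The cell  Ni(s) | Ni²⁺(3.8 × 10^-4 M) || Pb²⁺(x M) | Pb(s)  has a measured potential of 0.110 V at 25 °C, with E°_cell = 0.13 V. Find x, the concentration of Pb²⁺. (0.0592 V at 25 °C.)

From the Nernst equation, log Q = n(E° − E)/0.0592 = 2(0.13 − 0.110)/0.0592 = 0.676, so Q = 4.74.
With Q = [Ni²⁺]/[Pb²⁺] and the known concentrations, [Pb²⁺] in the denominator gives [Pb²⁺] = 8 × 10^-5 M.

8 × 10^-5 M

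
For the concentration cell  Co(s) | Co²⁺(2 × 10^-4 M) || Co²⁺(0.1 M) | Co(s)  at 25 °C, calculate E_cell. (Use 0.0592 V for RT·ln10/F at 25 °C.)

0.080 V

Both half-cells are Co²⁺/Co, so E°_cell = 0. The concentrated side is the cathode; the cell reaction moves Co²⁺ from high to low concentration with n = 2.
Q = [Co²⁺]_dilute/[Co²⁺]_conc = 2 × 10^-4/0.1 = 0.00200.
E = 0 − (0.0592/2) log Q = −(0.0592/2)(-2.699) = 0.0799 V.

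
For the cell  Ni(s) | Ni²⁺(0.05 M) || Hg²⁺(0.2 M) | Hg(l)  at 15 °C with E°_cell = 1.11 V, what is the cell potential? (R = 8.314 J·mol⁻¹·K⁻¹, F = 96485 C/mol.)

1.13 V

Balancing electrons gives n = 2; the reaction quotient is Q = [Ni²⁺]/[Hg²⁺] = 0.250.
E = E° − (RT/nF) ln Q = 1.11 − (8.314×288)/(2×96485) × (-1.386) = 1.110 + 0.017 = 1.127 V.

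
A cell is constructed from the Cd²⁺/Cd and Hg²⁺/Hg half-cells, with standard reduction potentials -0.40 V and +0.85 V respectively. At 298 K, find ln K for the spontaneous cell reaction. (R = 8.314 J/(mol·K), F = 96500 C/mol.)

E°_cell = +0.85 − (-0.40) = 1.25 V, with n = 2 electrons transferred.
At equilibrium E = 0, so the Nernst equation gives ln K = nFE°/RT = (2)(96500)(1.25)/((8.314)(298)) = 97.37.

ln K = 97.4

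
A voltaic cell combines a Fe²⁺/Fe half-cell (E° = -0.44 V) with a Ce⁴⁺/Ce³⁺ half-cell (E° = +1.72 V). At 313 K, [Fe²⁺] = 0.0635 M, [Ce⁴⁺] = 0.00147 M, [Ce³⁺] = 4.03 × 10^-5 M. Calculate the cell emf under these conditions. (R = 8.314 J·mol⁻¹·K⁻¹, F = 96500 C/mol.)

The Ce⁴⁺/Ce³⁺ couple has the higher reduction potential and acts as the cathode, so E°_cell = +1.72 − (-0.44) = 2.16 V.
Balancing electrons gives n = 2; the reaction quotient is Q = [Fe²⁺]·[Ce³⁺]^2/[Ce⁴⁺]^2 = 4.77 × 10^-5.
E = E° − (RT/nF) ln Q = 2.16 − (8.314×313)/(2×96500) × (-9.950) = 2.160 + 0.134 = 2.294 V.

2.29 V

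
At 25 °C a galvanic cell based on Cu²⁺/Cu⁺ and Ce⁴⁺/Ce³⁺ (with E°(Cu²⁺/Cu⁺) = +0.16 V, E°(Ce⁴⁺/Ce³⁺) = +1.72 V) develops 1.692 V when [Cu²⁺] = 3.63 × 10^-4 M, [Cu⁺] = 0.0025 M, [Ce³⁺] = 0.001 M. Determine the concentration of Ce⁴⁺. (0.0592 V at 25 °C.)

From the Nernst equation, log Q = n(E° − E)/0.0592 = 1(1.56 − 1.692)/0.0592 = -2.230, so Q = 0.00589.
With Q = [Cu²⁺]·[Ce³⁺]/([Cu⁺]·[Ce⁴⁺]) and the known concentrations, [Ce⁴⁺] in the denominator gives [Ce⁴⁺] = 0.025 M.

0.025 M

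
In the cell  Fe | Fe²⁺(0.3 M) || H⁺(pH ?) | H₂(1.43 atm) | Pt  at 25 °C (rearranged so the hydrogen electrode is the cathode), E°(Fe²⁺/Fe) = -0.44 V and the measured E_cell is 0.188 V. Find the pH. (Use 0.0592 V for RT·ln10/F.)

E°_cell = 0.44 V and n = 2.
log Q = n(E° − E)/0.0592 = 2×(0.44 − 0.188)/0.0592 = 8.514.
With Q = [Fe²⁺]·P(H₂) / [H⁺]^2, solving for [H⁺] gives log[H⁺] = -4.441, so pH = 4.44.

pH = 4.44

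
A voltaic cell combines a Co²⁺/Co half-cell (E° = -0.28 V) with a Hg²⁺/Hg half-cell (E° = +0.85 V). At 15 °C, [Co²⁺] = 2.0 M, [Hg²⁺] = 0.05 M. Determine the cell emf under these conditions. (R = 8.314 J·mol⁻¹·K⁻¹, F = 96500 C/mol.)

The Hg²⁺/Hg couple has the higher reduction potential and acts as the cathode, so E°_cell = +0.85 − (-0.28) = 1.13 V.
Balancing electrons gives n = 2; the reaction quotient is Q = [Co²⁺]/[Hg²⁺] = 40.0.
E = E° − (RT/nF) ln Q = 1.13 − (8.314×288)/(2×96500) × (3.689) = 1.130 − 0.046 = 1.084 V.

1.08 V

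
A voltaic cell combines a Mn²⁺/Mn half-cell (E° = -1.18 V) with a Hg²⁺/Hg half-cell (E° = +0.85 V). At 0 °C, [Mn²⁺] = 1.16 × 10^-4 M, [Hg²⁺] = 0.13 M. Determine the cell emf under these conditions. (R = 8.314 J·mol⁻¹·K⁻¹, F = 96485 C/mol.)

2.11 V

The Hg²⁺/Hg couple has the higher reduction potential and acts as the cathode, so E°_cell = +0.85 − (-1.18) = 2.03 V.
Balancing electrons gives n = 2; the reaction quotient is Q = [Mn²⁺]/[Hg²⁺] = 8.92 × 10^-4.
E = E° − (RT/nF) ln Q = 2.03 − (8.314×273)/(2×96485) × (-7.022) = 2.030 + 0.083 = 2.113 V.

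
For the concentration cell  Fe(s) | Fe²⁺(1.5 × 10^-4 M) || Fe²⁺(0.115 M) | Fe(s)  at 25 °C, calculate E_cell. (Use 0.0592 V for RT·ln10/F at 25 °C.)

Both half-cells are Fe²⁺/Fe, so E°_cell = 0. The concentrated side is the cathode; the cell reaction moves Fe²⁺ from high to low concentration with n = 2.
Q = [Fe²⁺]_dilute/[Fe²⁺]_conc = 1.5 × 10^-4/0.115 = 0.00130.
E = 0 − (0.0592/2) log Q = −(0.0592/2)(-2.885) = 0.0854 V.

0.085 V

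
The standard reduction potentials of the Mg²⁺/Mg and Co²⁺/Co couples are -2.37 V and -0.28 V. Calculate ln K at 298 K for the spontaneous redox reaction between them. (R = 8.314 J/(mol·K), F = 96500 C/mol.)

ln K = 162.8

E°_cell = -0.28 − (-2.37) = 2.09 V, with n = 2 electrons transferred.
At equilibrium E = 0, so the Nernst equation gives ln K = nFE°/RT = (2)(96500)(2.09)/((8.314)(298)) = 162.81.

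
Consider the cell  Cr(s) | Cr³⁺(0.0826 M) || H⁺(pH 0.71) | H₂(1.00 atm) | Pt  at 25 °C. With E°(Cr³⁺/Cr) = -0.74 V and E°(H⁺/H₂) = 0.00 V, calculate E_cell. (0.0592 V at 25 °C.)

0.72 V

The hydrogen couple is the cathode, so E°_cell = 0.74 V; n = 6.
[H⁺] = 10^(−0.71) = 0.19 M, and Q = [Cr³⁺]^2·P(H₂)^3 / [H⁺]^6 = 124.
E = E° − (0.0592/6) log Q = 0.74 − (0.0592/6)(2.094) = 0.719 V.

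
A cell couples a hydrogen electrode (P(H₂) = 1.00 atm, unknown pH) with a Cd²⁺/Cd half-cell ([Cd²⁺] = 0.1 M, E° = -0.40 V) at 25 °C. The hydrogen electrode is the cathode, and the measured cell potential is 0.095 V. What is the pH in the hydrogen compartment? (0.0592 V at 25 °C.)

E°_cell = 0.40 V and n = 2.
log Q = n(E° − E)/0.0592 = 2×(0.40 − 0.095)/0.0592 = 10.304.
With Q = [Cd²⁺]·P(H₂) / [H⁺]^2, solving for [H⁺] gives log[H⁺] = -5.652, so pH = 5.65.

pH = 5.65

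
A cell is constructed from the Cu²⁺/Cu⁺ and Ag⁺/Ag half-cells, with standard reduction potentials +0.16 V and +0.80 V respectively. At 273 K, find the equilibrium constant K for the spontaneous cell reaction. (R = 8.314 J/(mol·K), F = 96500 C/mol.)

6.6 × 10^11

E°_cell = +0.80 − (+0.16) = 0.64 V, with n = 1 electron transferred.
At equilibrium E = 0, so the Nernst equation gives ln K = nFE°/RT = (1)(96500)(0.64)/((8.314)(273)) = 27.21.
K = e^27.21 = 6.6 × 10^11.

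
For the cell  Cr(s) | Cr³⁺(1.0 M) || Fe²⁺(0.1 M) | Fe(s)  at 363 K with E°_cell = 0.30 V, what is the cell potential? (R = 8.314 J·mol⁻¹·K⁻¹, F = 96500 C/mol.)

0.264 V

Balancing electrons gives n = 6; the reaction quotient is Q = [Cr³⁺]^2/[Fe²⁺]^3 = 1000.
E = E° − (RT/nF) ln Q = 0.30 − (8.314×363)/(6×96500) × (6.908) = 0.300 − 0.036 = 0.264 V.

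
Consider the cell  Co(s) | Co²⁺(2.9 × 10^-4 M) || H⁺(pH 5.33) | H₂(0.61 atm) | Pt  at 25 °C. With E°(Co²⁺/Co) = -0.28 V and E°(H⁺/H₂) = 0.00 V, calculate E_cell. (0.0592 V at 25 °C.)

0.076 V

The hydrogen couple is the cathode, so E°_cell = 0.28 V; n = 2.
[H⁺] = 10^(−5.33) = 4.7 × 10^-6 M, and Q = [Co²⁺]·P(H₂) / [H⁺]^2 = 8.09 × 10^6.
E = E° − (0.0592/2) log Q = 0.28 − (0.0592/2)(6.908) = 0.076 V.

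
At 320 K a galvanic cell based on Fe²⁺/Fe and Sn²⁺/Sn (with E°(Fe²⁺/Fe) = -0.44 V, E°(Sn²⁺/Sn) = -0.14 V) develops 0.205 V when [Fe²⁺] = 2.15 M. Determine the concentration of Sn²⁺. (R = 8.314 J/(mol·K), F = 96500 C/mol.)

0.0022 M

From the Nernst equation, ln Q = nF(E° − E)/RT = 2×96500×(0.30 − 0.205)/(8.314×320) = 6.892, so Q = 984.
With Q = [Fe²⁺]/[Sn²⁺] and the known concentrations, [Sn²⁺] in the denominator gives [Sn²⁺] = 0.0022 M.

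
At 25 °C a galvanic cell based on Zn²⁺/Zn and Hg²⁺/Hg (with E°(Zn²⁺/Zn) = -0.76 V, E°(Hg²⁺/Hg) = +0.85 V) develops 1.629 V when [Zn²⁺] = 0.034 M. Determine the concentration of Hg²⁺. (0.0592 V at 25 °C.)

From the Nernst equation, log Q = n(E° − E)/0.0592 = 2(1.61 − 1.629)/0.0592 = -0.642, so Q = 0.228.
With Q = [Zn²⁺]/[Hg²⁺] and the known concentrations, [Hg²⁺] in the denominator gives [Hg²⁺] = 0.15 M.

0.15 M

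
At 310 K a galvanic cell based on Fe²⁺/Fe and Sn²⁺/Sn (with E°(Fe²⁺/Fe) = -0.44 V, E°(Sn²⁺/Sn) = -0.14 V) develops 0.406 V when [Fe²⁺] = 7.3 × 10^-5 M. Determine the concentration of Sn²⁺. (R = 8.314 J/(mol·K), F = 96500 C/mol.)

0.2 M

From the Nernst equation, ln Q = nF(E° − E)/RT = 2×96500×(0.30 − 0.406)/(8.314×310) = -7.938, so Q = 3.57 × 10^-4.
With Q = [Fe²⁺]/[Sn²⁺] and the known concentrations, [Sn²⁺] in the denominator gives [Sn²⁺] = 0.2 M.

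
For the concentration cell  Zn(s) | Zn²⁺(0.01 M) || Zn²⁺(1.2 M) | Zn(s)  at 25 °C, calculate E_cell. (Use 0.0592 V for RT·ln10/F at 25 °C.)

0.062 V

Both half-cells are Zn²⁺/Zn, so E°_cell = 0. The concentrated side is the cathode; the cell reaction moves Zn²⁺ from high to low concentration with n = 2.
Q = [Zn²⁺]_dilute/[Zn²⁺]_conc = 0.01/1.2 = 0.00833.
E = 0 − (0.0592/2) log Q = −(0.0592/2)(-2.079) = 0.0615 V.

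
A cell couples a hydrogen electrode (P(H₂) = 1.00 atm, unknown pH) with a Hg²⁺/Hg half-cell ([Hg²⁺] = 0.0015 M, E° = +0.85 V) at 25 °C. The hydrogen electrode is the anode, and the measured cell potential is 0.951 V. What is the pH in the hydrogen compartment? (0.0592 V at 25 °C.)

pH = 3.12

E°_cell = 0.85 V and n = 2.
log Q = n(E° − E)/0.0592 = 2×(0.85 − 0.951)/0.0592 = -3.412.
With Q = [H⁺]^2 / ([Hg²⁺]·P(H₂)), solving for [H⁺] gives log[H⁺] = -3.118, so pH = 3.12.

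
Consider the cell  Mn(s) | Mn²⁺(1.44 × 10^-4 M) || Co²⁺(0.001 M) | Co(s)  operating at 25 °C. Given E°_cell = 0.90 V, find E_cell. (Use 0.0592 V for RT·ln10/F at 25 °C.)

0.925 V

Balancing electrons gives n = 2; the reaction quotient is Q = [Mn²⁺]/[Co²⁺] = 0.144.
At 25 °C, E = E° − (0.0592/n) log Q = 0.90 − (0.0592/2)(-0.842) = 0.900 + 0.025 = 0.925 V.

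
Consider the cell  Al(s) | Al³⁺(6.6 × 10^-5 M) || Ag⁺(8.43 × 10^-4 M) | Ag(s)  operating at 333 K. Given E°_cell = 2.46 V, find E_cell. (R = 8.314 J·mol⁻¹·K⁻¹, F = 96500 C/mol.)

Balancing electrons gives n = 3; the reaction quotient is Q = [Al³⁺]/[Ag⁺]^3 = 1.1 × 10^5.
E = E° − (RT/nF) ln Q = 2.46 − (8.314×333)/(3×96500) × (11.610) = 2.460 − 0.111 = 2.349 V.

2.35 V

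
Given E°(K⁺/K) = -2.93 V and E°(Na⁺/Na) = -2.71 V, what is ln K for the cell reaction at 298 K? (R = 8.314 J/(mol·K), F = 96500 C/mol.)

E°_cell = -2.71 − (-2.93) = 0.22 V, with n = 1 electron transferred.
At equilibrium E = 0, so the Nernst equation gives ln K = nFE°/RT = (1)(96500)(0.22)/((8.314)(298)) = 8.57.

ln K = 8.6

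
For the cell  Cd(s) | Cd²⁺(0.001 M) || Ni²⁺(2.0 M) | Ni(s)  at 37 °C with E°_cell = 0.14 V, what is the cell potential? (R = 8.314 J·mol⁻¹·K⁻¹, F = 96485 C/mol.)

0.242 V

Balancing electrons gives n = 2; the reaction quotient is Q = [Cd²⁺]/[Ni²⁺] = 5 × 10^-4.
E = E° − (RT/nF) ln Q = 0.14 − (8.314×310)/(2×96485) × (-7.601) = 0.140 + 0.102 = 0.242 V.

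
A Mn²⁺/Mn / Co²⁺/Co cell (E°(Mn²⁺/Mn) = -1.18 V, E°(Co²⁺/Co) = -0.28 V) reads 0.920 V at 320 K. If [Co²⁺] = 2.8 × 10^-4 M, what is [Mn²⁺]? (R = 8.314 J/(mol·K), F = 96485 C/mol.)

6.6 × 10^-5 M

From the Nernst equation, ln Q = nF(E° − E)/RT = 2×96485×(0.90 − 0.920)/(8.314×320) = -1.451, so Q = 0.234.
With Q = [Mn²⁺]/[Co²⁺] and the known concentrations, [Mn²⁺] in the numerator gives [Mn²⁺] = 6.6 × 10^-5 M.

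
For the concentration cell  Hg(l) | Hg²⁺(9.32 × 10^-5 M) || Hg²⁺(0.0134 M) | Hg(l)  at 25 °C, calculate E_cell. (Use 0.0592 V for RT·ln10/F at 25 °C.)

0.064 V

Both half-cells are Hg²⁺/Hg, so E°_cell = 0. The concentrated side is the cathode; the cell reaction moves Hg²⁺ from high to low concentration with n = 2.
Q = [Hg²⁺]_dilute/[Hg²⁺]_conc = 9.32 × 10^-5/0.0134 = 0.00696.
E = 0 − (0.0592/2) log Q = −(0.0592/2)(-2.158) = 0.0639 V.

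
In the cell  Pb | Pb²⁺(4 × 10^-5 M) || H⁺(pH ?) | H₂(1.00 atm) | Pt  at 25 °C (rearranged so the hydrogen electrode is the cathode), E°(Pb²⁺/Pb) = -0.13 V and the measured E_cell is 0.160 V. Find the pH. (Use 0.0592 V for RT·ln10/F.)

pH = 1.69

E°_cell = 0.13 V and n = 2.
log Q = n(E° − E)/0.0592 = 2×(0.13 − 0.160)/0.0592 = -1.014.
With Q = [Pb²⁺]·P(H₂) / [H⁺]^2, solving for [H⁺] gives log[H⁺] = -1.692, so pH = 1.69.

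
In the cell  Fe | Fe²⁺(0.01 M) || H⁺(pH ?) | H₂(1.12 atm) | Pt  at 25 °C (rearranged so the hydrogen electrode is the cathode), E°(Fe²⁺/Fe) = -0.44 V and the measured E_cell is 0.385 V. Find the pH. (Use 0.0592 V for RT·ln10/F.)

E°_cell = 0.44 V and n = 2.
log Q = n(E° − E)/0.0592 = 2×(0.44 − 0.385)/0.0592 = 1.858.
With Q = [Fe²⁺]·P(H₂) / [H⁺]^2, solving for [H⁺] gives log[H⁺] = -1.904, so pH = 1.90.

pH = 1.90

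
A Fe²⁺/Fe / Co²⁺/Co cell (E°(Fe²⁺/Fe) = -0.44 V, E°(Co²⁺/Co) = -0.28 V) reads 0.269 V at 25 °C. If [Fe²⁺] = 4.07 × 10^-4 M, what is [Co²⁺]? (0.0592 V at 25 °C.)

From the Nernst equation, log Q = n(E° − E)/0.0592 = 2(0.16 − 0.269)/0.0592 = -3.682, so Q = 2.08 × 10^-4.
With Q = [Fe²⁺]/[Co²⁺] and the known concentrations, [Co²⁺] in the denominator gives [Co²⁺] = 2.0 M.

2.0 M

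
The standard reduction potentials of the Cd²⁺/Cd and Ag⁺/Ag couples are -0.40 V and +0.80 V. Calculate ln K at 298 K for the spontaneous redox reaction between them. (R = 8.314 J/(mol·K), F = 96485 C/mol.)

E°_cell = +0.80 − (-0.40) = 1.20 V, with n = 2 electrons transferred.
At equilibrium E = 0, so the Nernst equation gives ln K = nFE°/RT = (2)(96485)(1.20)/((8.314)(298)) = 93.46.

ln K = 93.5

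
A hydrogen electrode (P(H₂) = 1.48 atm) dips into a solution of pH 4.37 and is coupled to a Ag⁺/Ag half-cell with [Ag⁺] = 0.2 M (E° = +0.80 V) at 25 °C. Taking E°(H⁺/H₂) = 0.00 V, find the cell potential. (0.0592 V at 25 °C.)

1.02 V

The Ag⁺/Ag couple is the cathode, so E°_cell = 0.80 V; n = 2.
[H⁺] = 10^(−4.37) = 4.3 × 10^-5 M, and Q = [H⁺]^2 / ([Ag⁺]^2·P(H₂)) = 3.07 × 10^-8.
E = E° − (0.0592/2) log Q = 0.80 − (0.0592/2)(-7.512) = 1.022 V.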